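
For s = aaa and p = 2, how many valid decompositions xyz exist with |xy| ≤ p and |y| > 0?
3

For s = 'aaa' with pumping length p = 2:

Constraints: |xy| ≤ 2, |y| > 0

Valid decompositions (|xy| ≤ p, |y| ≥ 1):
  • x='', y='a', z='aa'
  • x='a', y='a', z='a'
  • x='', y='aa', z='a'

Total count: 3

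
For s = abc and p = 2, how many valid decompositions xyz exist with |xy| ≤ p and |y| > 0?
3

For s = 'abc' with pumping length p = 2:

Constraints: |xy| ≤ 2, |y| > 0

Valid decompositions (|xy| ≤ p, |y| ≥ 1):
  • x='', y='a', z='bc'
  • x='a', y='b', z='c'
  • x='', y='ab', z='c'

Total count: 3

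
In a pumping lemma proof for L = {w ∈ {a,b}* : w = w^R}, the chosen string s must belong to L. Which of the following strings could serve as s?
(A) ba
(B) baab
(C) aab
(B) baab

The pumping lemma is applied to a string s that lies in L, so first check membership of each option:
- (A) ba reversed is ab ≠ ba, so it is not a palindrome and is not in L ✗
- (B) baab reversed is baab, the same string, so it is a palindrome and is in L ✓
- (C) aab reversed is baa ≠ aab, so it is not a palindrome and is not in L ✗

Only (B) baab is in L, so it is the only candidate that could play the role of s.
(In a complete proof one picks s in terms of the pumping length p so that |s| ≥ p is guaranteed; a fixed string like baab illustrates the shape of such an s.)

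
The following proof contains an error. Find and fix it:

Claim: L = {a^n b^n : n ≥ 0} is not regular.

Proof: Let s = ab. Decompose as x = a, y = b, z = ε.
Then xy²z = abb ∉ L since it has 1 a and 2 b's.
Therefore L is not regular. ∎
Error: The string s = ab might be shorter than the pumping length p.

Correction: Choose s = a^p b^p to ensure |s| ≥ p. Also, the decomposition is wrong: with |xy| ≤ p, y cannot include b's when s starts with p a's.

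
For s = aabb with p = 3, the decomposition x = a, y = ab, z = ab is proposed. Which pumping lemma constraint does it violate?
Violated: xyz = s

The decomposition x = a, y = ab, z = ab for s = aabb with p = 3
violates the constraint: xyz = s

xyz = 'a' + 'ab' + 'ab' = 'aabab' ≠ 'aabb' = s. The decomposition doesn't reconstruct s.

Pumping lemma constraints:
1. xyz = s (decomposition is valid)
2. |xy| ≤ p
3. |y| > 0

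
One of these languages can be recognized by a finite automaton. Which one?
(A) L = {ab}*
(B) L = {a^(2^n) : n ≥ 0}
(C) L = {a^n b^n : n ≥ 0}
(A) {ab}*

(A) L = {ab}* is regular.

This can be recognized by a finite automaton (DFA/NFA).
Regular expressions like {ab}* define regular languages.

The other choices are not regular:
- {a^n b^n : n ≥ 0}: After pumping, the number of a's and b's become unequal
- {a^(2^n) : n ≥ 0}: After pumping, length is no longer a power of 2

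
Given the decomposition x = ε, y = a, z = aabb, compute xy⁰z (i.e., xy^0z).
aabb

Given x = '', y = 'a', z = 'aabb' and i = 0:

xy^0z = x + y·y·...·y (0 times) + z
       = '' + 'a'^0 + 'aabb'
       = '' + '' + 'aabb'
       = 'aabb'

The pumped string is 'aabb' with length 4.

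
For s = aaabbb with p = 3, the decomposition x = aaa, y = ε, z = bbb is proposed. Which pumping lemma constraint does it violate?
Violated: |y| > 0

The decomposition x = aaa, y = ε, z = bbb for s = aaabbb with p = 3
violates the constraint: |y| > 0

|y| = 0, but the pumping lemma requires |y| > 0 (y must be non-empty).

Pumping lemma constraints:
1. xyz = s (decomposition is valid)
2. |xy| ≤ p
3. |y| > 0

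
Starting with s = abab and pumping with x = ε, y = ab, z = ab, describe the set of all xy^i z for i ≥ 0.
{xy^i z : i ≥ 0} = {(ab)^(i+1) : i ≥ 0} = {ab, abab, ababab, ...}

With x = ε, y = ab, z = ab: Pumping 'ab' gives strings of alternating a's and b's.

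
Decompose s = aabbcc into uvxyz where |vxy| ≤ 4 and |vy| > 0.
u='a', v='a', x='bb', y='c', z='c'

For s = aabbcc with pumping length p = 4:

One valid decomposition:
- u = 'a'
- v = 'a'
- x = 'bb'
- y = 'c'
- z = 'c'

Verification:
- uvxyz = 'a' + 'a' + 'bb' + 'c' + 'c' = aabbcc ✓
- |vxy| = |'abbc'| = 4 ≤ 4 ✓
- |vy| = |'ac'| = 2 > 0 ✓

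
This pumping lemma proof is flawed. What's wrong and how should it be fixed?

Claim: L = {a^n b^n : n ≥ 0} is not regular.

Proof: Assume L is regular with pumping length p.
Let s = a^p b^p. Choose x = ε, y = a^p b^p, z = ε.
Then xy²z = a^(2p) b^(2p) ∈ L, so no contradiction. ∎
Error: The decomposition violates |xy| ≤ p. With y = a^p b^p, |xy| = |y| = 2p > p. (The proof also miscomputes xy²z, which would be a^p b^p a^p b^p rather than a^(2p) b^(2p), and it wrongly treats one harmless decomposition as settling the matter — the prover does not get to choose the decomposition.)

Correction: The pumping lemma requires |xy| ≤ p, and the argument must handle every decomposition satisfying |xy| ≤ p, |y| ≥ 1. Since s starts with p a's, any such y consists only of a's, say y = a^k with k ≥ 1. Then xy²z = a^(p+k) b^p has unequal numbers of a's and b's, so xy²z ∉ L — the required contradiction.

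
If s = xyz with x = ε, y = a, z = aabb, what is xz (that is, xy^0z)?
aabb

Given x = '', y = 'a', z = 'aabb' and i = 0:

xy^0z = x + y·y·...·y (0 times) + z
       = '' + 'a'^0 + 'aabb'
       = '' + '' + 'aabb'
       = 'aabb'

The pumped string is 'aabb' with length 4.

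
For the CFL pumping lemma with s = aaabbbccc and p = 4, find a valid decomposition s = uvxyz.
u='aa', v='a', x='bb', y='b', z='ccc'

For s = aaabbbccc with pumping length p = 4:

One valid decomposition:
- u = 'aa'
- v = 'a'
- x = 'bb'
- y = 'b'
- z = 'ccc'

Verification:
- uvxyz = 'aa' + 'a' + 'bb' + 'b' + 'ccc' = aaabbbccc ✓
- |vxy| = |'abbb'| = 4 ≤ 4 ✓
- |vy| = |'ab'| = 2 > 0 ✓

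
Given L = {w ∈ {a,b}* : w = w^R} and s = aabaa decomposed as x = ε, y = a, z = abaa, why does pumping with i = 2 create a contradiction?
xy²z = aaabaa ∉ L

Pumping with i = 2 replaces y = a by y² = aa:
- Original: s = xyz = aabaa; aabaa reversed is aabaa, the same string, so it is a palindrome and is in L
- Pumped: xy²z = ε · aa · abaa = aaabaa
- aaabaa reversed is aabaaa ≠ aaabaa, so it is not a palindrome and is not in L

The pumping lemma would require xy²z ∈ L, so this decomposition yields a contradiction.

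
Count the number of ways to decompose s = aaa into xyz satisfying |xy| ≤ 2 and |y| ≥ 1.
3

For s = 'aaa' with pumping length p = 2:

Constraints: |xy| ≤ 2, |y| > 0

Valid decompositions (|xy| ≤ p, |y| ≥ 1):
  • x='', y='a', z='aa'
  • x='a', y='a', z='a'
  • x='', y='aa', z='a'

Total count: 3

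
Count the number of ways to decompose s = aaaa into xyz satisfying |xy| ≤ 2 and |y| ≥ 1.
3

For s = 'aaaa' with pumping length p = 2:

Constraints: |xy| ≤ 2, |y| > 0

Valid decompositions (|xy| ≤ p, |y| ≥ 1):
  • x='', y='a', z='aaa'
  • x='a', y='a', z='aa'
  • x='', y='aa', z='aa'

Total count: 3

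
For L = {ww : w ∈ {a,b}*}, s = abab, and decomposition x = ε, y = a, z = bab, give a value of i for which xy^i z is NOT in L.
i = 2

xy²z = ε · aa · bab = aabab; aabab has odd length 5, so it cannot be written as ww and is not in L.
(Other choices also work, e.g. i = 0, 3; only i = 1 is guaranteed to stay in L since xy¹z = s.)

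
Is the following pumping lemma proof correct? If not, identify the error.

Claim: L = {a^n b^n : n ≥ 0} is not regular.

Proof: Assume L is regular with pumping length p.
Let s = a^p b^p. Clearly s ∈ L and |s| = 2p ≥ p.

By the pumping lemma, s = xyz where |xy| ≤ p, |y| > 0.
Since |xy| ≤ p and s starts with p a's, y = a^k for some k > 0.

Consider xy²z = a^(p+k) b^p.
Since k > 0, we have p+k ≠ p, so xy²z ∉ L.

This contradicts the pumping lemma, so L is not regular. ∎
The proof is correct.

This proof is valid because:
1. The string s = a^p b^p is correctly in L
2. The decomposition analysis is correct: y must consist only of a's
3. The contradiction is valid: pumping increases a's but not b's
4. The conclusion follows logically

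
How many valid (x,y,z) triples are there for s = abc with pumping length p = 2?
3

For s = 'abc' with pumping length p = 2:

Constraints: |xy| ≤ 2, |y| > 0

Valid decompositions (|xy| ≤ p, |y| ≥ 1):
  • x='', y='a', z='bc'
  • x='a', y='b', z='c'
  • x='', y='ab', z='c'

Total count: 3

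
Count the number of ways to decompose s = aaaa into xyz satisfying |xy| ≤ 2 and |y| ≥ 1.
3

For s = 'aaaa' with pumping length p = 2:

Constraints: |xy| ≤ 2, |y| > 0

Valid decompositions (|xy| ≤ p, |y| ≥ 1):
  • x='', y='a', z='aaa'
  • x='a', y='a', z='aa'
  • x='', y='aa', z='aa'

Total count: 3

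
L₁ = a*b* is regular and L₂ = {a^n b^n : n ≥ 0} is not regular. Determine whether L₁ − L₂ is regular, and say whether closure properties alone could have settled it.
No — L₁ − L₂ is not regular.

a*b* − {a^n b^n} = {a^n b^m : n ≠ m}. If this were regular, then its complement intersected with a*b*, namely {a^n b^n : n ≥ 0}, would be regular too (closure under complement and intersection) — contradiction. So L₁ − L₂ is not regular.

Note that the bare facts "L₁ regular, L₂ non-regular" do not settle the question by themselves: the closure of regular languages under ∪, ∩, complement and difference applies only when BOTH operands are regular. With a non-regular operand the result can come out regular or non-regular depending on the specific languages, so one has to work out L₁ − L₂ for this particular pair, as above.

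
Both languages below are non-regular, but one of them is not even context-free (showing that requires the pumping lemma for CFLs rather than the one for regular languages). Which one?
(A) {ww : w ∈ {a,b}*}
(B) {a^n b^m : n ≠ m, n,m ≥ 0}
(A) {ww : w ∈ {a,b}*}

(A) {ww : w ∈ {a,b}*} requires the CFL pumping lemma.

- {a^n b^m : n ≠ m, n,m ≥ 0} is context-free (but not regular)
  • Can be shown non-regular with the regular pumping lemma
  • After pumping a's, we can make n = m

- {ww : w ∈ {a,b}*} is NOT context-free
  • Requires the CFL pumping lemma to prove
  • Cannot verify equality of two arbitrary substrings

The CFL pumping lemma is "stronger" in that it can prove non-membership
in the larger class of context-free languages.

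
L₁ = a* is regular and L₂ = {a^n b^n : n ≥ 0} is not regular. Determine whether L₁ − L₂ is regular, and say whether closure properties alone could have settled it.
Yes — L₁ − L₂ is regular.

The only string of a* that lies in {a^n b^n} is ε, so L₁ − L₂ = a* − {ε} = a⁺ = aa*, which is regular.

Note that the bare facts "L₁ regular, L₂ non-regular" do not settle the question by themselves: the closure of regular languages under ∪, ∩, complement and difference applies only when BOTH operands are regular. With a non-regular operand the result can come out regular or non-regular depending on the specific languages, so one has to work out L₁ − L₂ for this particular pair, as above.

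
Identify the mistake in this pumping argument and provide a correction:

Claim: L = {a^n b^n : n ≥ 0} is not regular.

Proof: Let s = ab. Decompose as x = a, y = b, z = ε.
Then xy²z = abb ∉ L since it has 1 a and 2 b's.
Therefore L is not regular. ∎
Error: The string s = ab might be shorter than the pumping length p.

Correction: Choose s = a^p b^p to ensure |s| ≥ p. Also, the decomposition is wrong: with |xy| ≤ p, y cannot include b's when s starts with p a's.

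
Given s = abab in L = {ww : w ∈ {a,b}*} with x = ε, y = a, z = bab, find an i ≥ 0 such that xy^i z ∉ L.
i = 0

xy⁰z = ε · ε · bab = bab; bab has odd length 3, so it cannot be written as ww and is not in L.
(Other choices also work, e.g. i = 2, 3; only i = 1 is guaranteed to stay in L since xy¹z = s.)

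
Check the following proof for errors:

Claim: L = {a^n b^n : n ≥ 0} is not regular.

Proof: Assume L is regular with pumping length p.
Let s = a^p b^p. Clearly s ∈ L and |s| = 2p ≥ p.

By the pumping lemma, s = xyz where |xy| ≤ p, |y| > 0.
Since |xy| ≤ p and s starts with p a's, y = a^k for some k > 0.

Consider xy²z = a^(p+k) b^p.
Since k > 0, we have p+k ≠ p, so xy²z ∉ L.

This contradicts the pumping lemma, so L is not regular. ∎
The proof is correct.

This proof is valid because:
1. The string s = a^p b^p is correctly in L
2. The decomposition analysis is correct: y must consist only of a's
3. The contradiction is valid: pumping increases a's but not b's
4. The conclusion follows logically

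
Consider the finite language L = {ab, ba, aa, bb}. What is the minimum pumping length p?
p = 3

For a finite language L, the pumping lemma holds vacuously if p > max|s| for s ∈ L.

The longest string in L = {ab, ba, aa, bb} has length 2.
If p = 3, then no string s ∈ L has |s| ≥ p, so the condition is vacuously true.

The minimum pumping length is p = 3.

Why no smaller p works: for any p ≤ 2, the longest string s ∈ L has |s| = 2 ≥ p, so it would
have to be pumpable; but pumping up (i = 2, 3, ...) produces ever longer strings, which cannot all lie in the
finite language L. So the pumping property fails for every p ≤ 2.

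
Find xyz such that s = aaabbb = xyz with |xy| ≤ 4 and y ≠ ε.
x = 'a', y = 'a', z = 'abbb'

For s = aaabbb and p = 4, one valid decomposition is:
- x = 'a' (length 1)
- y = 'a' (length 1)
- z = 'abbb' (length 4)

Verification:
- xyz = 'a' + 'a' + 'abbb' = aaabbb ✓
- |xy| = 2 ≤ 4 ✓
- |y| = 1 > 0 ✓

All pumping lemma constraints are satisfied.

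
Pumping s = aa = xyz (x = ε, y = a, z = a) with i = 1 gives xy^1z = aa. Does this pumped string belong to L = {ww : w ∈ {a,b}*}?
Yes

xy¹z = ε · a · a = aa.
aa splits into halves a · a, which are equal, so it is in L (w = a).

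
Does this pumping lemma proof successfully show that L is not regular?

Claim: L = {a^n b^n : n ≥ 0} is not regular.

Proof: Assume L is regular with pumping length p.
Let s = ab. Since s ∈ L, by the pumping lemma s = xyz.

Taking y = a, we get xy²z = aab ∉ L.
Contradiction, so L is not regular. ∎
The proof is INCORRECT.

Error: The string s = ab may be shorter than p.
The pumping lemma only applies to strings with |s| ≥ p, and p is not under our control.
We must choose s in terms of p, e.g. s = a^p b^p, to ensure |s| ≥ p.
(The proof also fixes one particular y; a valid argument must handle every decomposition with |xy| ≤ p and |y| ≥ 1 — for s = a^p b^p this forces y = a^k, and then xy²z = a^(p+k) b^p ∉ L.)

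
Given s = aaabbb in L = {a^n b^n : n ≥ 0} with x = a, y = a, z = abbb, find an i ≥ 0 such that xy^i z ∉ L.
i = 3

xy³z = a · aaa · abbb = aaaaabbb; aaaaabbb has 5 a's and 3 b's; 5 ≠ 3, so it is not in L.
(Other choices also work, e.g. i = 0, 2; only i = 1 is guaranteed to stay in L since xy¹z = s.)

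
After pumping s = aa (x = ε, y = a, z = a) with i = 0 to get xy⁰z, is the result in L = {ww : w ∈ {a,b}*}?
No

xy⁰z = ε · ε · a = a.
a has odd length 1, so it cannot be written as ww and is not in L.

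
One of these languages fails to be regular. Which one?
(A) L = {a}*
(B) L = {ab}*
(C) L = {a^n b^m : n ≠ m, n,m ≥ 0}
(C) {a^n b^m : n ≠ m, n,m ≥ 0}

(C) L = {a^n b^m : n ≠ m, n,m ≥ 0} is NOT regular.

The pumping lemma can be used to prove this:
After pumping a's, we can make n = m

The other languages are regular because they can be recognized by finite automata.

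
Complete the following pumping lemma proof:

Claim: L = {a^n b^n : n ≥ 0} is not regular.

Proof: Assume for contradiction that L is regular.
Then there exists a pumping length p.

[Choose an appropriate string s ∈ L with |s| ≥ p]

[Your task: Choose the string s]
s = a^p b^p

This string is in L (has equal a's and b's) and has length 2p ≥ p.
Any decomposition xyz with |xy| ≤ p means y consists only of a's,
so pumping will unbalance the counts.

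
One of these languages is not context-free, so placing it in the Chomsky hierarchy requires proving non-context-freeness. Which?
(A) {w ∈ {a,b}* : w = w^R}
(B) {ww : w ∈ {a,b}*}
(B) {ww : w ∈ {a,b}*}

(B) {ww : w ∈ {a,b}*} requires the CFL pumping lemma.

- {w ∈ {a,b}* : w = w^R} is context-free (but not regular)
  • Can be shown non-regular with the regular pumping lemma
  • After pumping, the string is no longer symmetric

- {ww : w ∈ {a,b}*} is NOT context-free
  • Requires the CFL pumping lemma to prove
  • Cannot verify equality of two arbitrary substrings

The CFL pumping lemma is "stronger" in that it can prove non-membership
in the larger class of context-free languages.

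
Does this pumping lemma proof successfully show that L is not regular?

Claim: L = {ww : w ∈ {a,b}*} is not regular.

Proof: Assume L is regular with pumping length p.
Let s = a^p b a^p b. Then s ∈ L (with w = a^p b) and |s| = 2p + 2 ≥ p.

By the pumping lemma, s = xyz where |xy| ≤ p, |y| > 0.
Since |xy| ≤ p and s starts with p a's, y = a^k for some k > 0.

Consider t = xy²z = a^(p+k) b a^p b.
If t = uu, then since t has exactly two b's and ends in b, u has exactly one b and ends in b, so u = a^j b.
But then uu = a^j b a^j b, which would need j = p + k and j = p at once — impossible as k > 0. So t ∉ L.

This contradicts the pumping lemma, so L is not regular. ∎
The proof is correct.

This proof is valid because:
1. s = a^p b a^p b is in L and is chosen in terms of p, so |s| ≥ p holds for every p
2. The decomposition analysis is correct: |xy| ≤ p forces y to lie inside the leading a's
3. The contradiction is valid: the argument shows a^(p+k) b a^p b cannot be split into two equal halves
4. The conclusion follows logically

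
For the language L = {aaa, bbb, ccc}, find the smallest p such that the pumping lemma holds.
p = 4

For a finite language L, the pumping lemma holds vacuously if p > max|s| for s ∈ L.

The longest string in L = {aaa, bbb, ccc} has length 3.
If p = 4, then no string s ∈ L has |s| ≥ p, so the condition is vacuously true.

The minimum pumping length is p = 4.

Why no smaller p works: for any p ≤ 3, the longest string s ∈ L has |s| = 3 ≥ p, so it would
have to be pumpable; but pumping up (i = 2, 3, ...) produces ever longer strings, which cannot all lie in the
finite language L. So the pumping property fails for every p ≤ 3.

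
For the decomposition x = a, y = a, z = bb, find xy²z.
aaabb

Given x = 'a', y = 'a', z = 'bb' and i = 2:

xy^2z = x + y·y·...·y (2 times) + z
       = 'a' + 'a'^2 + 'bb'
       = 'a' + 'aa' + 'bb'
       = 'aaabb'

The pumped string is 'aaabb' with length 5.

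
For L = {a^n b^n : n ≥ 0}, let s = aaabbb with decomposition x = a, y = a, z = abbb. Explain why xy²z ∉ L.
xy²z = aaaabbb ∉ L

Pumping with i = 2 replaces y = a by y² = aa:
- Original: s = xyz = aaabbb; aaabbb = a^3 b^3 has equal counts (3 = 3), so it is in L
- Pumped: xy²z = a · aa · abbb = aaaabbb
- aaaabbb has 4 a's and 3 b's; 4 ≠ 3, so it is not in L

The pumping lemma would require xy²z ∈ L, so this decomposition yields a contradiction.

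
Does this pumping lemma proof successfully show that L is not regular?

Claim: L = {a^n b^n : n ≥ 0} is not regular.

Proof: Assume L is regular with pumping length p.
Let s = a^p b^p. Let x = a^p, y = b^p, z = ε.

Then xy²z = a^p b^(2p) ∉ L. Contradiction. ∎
The proof is INCORRECT.

Error: The decomposition violates |xy| ≤ p.
With x = a^p and y = b^p, we have |xy| = 2p > p.
The pumping lemma requires |xy| ≤ p, so y must be within the first p characters.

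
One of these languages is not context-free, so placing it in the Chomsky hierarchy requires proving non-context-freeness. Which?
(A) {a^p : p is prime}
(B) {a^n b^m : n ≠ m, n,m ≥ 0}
(A) {a^p : p is prime}

(A) {a^p : p is prime} requires the CFL pumping lemma.

- {a^n b^m : n ≠ m, n,m ≥ 0} is context-free (but not regular)
  • Can be shown non-regular with the regular pumping lemma
  • After pumping a's, we can make n = m

- {a^p : p is prime} is NOT context-free
  • Requires the CFL pumping lemma to prove
  • The CFL pumping lemma also fails because prime gaps are unbounded

The CFL pumping lemma is "stronger" in that it can prove non-membership
in the larger class of context-free languages.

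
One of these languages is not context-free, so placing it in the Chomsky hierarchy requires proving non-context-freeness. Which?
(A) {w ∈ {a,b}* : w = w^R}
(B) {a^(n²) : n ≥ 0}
(B) {a^(n²) : n ≥ 0}

(B) {a^(n²) : n ≥ 0} requires the CFL pumping lemma.

- {w ∈ {a,b}* : w = w^R} is context-free (but not regular)
  • Can be shown non-regular with the regular pumping lemma
  • After pumping, the string is no longer symmetric

- {a^(n²) : n ≥ 0} is NOT context-free
  • Requires the CFL pumping lemma to prove
  • Gaps between squares grow unboundedly

The CFL pumping lemma is "stronger" in that it can prove non-membership
in the larger class of context-free languages.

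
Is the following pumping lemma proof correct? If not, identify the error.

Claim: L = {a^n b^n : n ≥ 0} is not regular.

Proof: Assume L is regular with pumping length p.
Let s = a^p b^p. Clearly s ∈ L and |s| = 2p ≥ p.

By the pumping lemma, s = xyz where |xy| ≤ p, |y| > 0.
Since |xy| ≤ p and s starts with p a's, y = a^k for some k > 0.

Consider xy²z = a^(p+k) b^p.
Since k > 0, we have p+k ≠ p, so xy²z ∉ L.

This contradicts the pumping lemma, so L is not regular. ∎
The proof is correct.

This proof is valid because:
1. The string s = a^p b^p is correctly in L
2. The decomposition analysis is correct: y must consist only of a's
3. The contradiction is valid: pumping increases a's but not b's
4. The conclusion follows logically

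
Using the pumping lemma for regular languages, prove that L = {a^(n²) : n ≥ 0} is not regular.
Assume for contradiction that L is regular, and let p ≥ 1 be the pumping length given by the pumping lemma.
Choose s = a^(p²). Then s ∈ L and |s| = p² ≥ p.
By the pumping lemma, s = xyz for some x, y, z with |xy| ≤ p, |y| ≥ 1, and xy^i z ∈ L for every i ≥ 0.
Here y = a^k for some k with 1 ≤ k ≤ |xy| ≤ p.

Take i = 2: |xy²z| = p² + k.
Now p² < p² + k ≤ p² + p < p² + 2p + 1 = (p + 1)².
So |xy²z| lies strictly between the consecutive squares p² and (p + 1)², hence is not a perfect square, and xy²z ∉ L.

This contradicts the pumping lemma, which requires xy^i z ∈ L for all i ≥ 0.
Hence L = {a^(n²) : n ≥ 0} is not regular. ∎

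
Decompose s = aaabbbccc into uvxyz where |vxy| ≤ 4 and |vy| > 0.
u='aa', v='a', x='bb', y='b', z='ccc'

For s = aaabbbccc with pumping length p = 4:

One valid decomposition:
- u = 'aa'
- v = 'a'
- x = 'bb'
- y = 'b'
- z = 'ccc'

Verification:
- uvxyz = 'aa' + 'a' + 'bb' + 'b' + 'ccc' = aaabbbccc ✓
- |vxy| = |'abbb'| = 4 ≤ 4 ✓
- |vy| = |'ab'| = 2 > 0 ✓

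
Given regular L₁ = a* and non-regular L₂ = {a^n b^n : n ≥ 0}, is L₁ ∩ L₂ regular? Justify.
Yes — L₁ ∩ L₂ is regular.

A string of a* contains no b's, and the only string of {a^n b^n} with no b's is ε (n = 0). So L₁ ∩ L₂ = {ε}, a finite language, which is regular.

Note that the bare facts "L₁ regular, L₂ non-regular" do not settle the question by themselves: the closure of regular languages under ∪, ∩, complement and difference applies only when BOTH operands are regular. With a non-regular operand the result can come out regular or non-regular depending on the specific languages, so one has to work out L₁ ∩ L₂ for this particular pair, as above.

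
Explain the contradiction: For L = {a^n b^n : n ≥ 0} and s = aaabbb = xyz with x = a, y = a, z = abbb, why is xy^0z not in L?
xy⁰z = aabbb ∉ L

Pumping with i = 0 replaces y = a by y⁰ = ε:
- Original: s = xyz = aaabbb; aaabbb = a^3 b^3 has equal counts (3 = 3), so it is in L
- Pumped: xy⁰z = a · ε · abbb = aabbb
- aabbb has 2 a's and 3 b's; 2 ≠ 3, so it is not in L

The pumping lemma would require xy⁰z ∈ L, so this decomposition yields a contradiction.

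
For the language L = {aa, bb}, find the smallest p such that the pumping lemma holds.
p = 3

For a finite language L, the pumping lemma holds vacuously if p > max|s| for s ∈ L.

The longest string in L = {aa, bb} has length 2.
If p = 3, then no string s ∈ L has |s| ≥ p, so the condition is vacuously true.

The minimum pumping length is p = 3.

Why no smaller p works: for any p ≤ 2, the longest string s ∈ L has |s| = 2 ≥ p, so it would
have to be pumpable; but pumping up (i = 2, 3, ...) produces ever longer strings, which cannot all lie in the
finite language L. So the pumping property fails for every p ≤ 2.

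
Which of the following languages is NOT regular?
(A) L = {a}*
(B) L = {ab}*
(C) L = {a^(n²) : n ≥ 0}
(C) {a^(n²) : n ≥ 0}

(C) L = {a^(n²) : n ≥ 0} is NOT regular.

The pumping lemma can be used to prove this:
After pumping, length is no longer a perfect square

The other languages are regular because they can be recognized by finite automata.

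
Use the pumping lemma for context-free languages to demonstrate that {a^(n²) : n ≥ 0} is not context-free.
Assume for contradiction that L is context-free, and let p ≥ 1 be the pumping length given by the pumping lemma for CFLs.
Choose s = a^(p²). Then s ∈ L and |s| = p² ≥ p.
By the CFL pumping lemma, s = uvxyz for some u, v, x, y, z with |vxy| ≤ p, |vy| ≥ 1, and uv^i xy^i z ∈ L for every i ≥ 0.
All symbols are a's, so only lengths matter: let k = |vy|, with 1 ≤ k ≤ |vxy| ≤ p.

Take i = 2: |uv²xy²z| = p² + k, and p² < p² + k ≤ p² + p < (p + 1)².
So the length lies strictly between consecutive squares and is not a perfect square; uv²xy²z ∉ L.

This contradicts the CFL pumping lemma, which requires uv^i xy^i z ∈ L for all i ≥ 0.
Hence L = {a^(n²) : n ≥ 0} is not context-free. ∎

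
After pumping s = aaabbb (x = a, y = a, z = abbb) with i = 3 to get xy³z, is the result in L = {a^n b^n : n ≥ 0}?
No

xy³z = a · aaa · abbb = aaaaabbb.
aaaaabbb has 5 a's and 3 b's; 5 ≠ 3, so it is not in L.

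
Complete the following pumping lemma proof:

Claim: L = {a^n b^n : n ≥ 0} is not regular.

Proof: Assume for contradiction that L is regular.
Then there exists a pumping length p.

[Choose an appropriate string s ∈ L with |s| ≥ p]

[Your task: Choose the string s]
s = a^p b^p

This string is in L (has equal a's and b's) and has length 2p ≥ p.
Any decomposition xyz with |xy| ≤ p means y consists only of a's,
so pumping will unbalance the counts.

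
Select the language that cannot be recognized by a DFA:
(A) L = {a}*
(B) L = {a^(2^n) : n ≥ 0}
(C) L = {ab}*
(B) {a^(2^n) : n ≥ 0}

(B) L = {a^(2^n) : n ≥ 0} is NOT regular.

The pumping lemma can be used to prove this:
After pumping, length is no longer a power of 2

The other languages are regular because they can be recognized by finite automata.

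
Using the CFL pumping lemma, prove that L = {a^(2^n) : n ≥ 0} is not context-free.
Assume for contradiction that L is context-free, and let p ≥ 1 be the pumping length given by the pumping lemma for CFLs.
Choose s = a^(2^p). Then s ∈ L and |s| = 2^p ≥ p.
By the CFL pumping lemma, s = uvxyz for some u, v, x, y, z with |vxy| ≤ p, |vy| ≥ 1, and uv^i xy^i z ∈ L for every i ≥ 0.
All symbols are a's, so only lengths matter: let k = |vy|, with 1 ≤ k ≤ |vxy| ≤ p < 2^p.

Take i = 2: |uv²xy²z| = 2^p + k, and 2^p < 2^p + k < 2^p + 2^p = 2^(p+1).
So the length lies strictly between consecutive powers of two and is not a power of 2; uv²xy²z ∉ L.

This contradicts the CFL pumping lemma, which requires uv^i xy^i z ∈ L for all i ≥ 0.
Hence L = {a^(2^n) : n ≥ 0} is not context-free. ∎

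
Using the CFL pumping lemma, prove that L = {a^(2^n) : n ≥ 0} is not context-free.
Assume for contradiction that L is context-free, and let p ≥ 1 be the pumping length given by the pumping lemma for CFLs.
Choose s = a^(2^p). Then s ∈ L and |s| = 2^p ≥ p.
By the CFL pumping lemma, s = uvxyz for some u, v, x, y, z with |vxy| ≤ p, |vy| ≥ 1, and uv^i xy^i z ∈ L for every i ≥ 0.
All symbols are a's, so only lengths matter: let k = |vy|, with 1 ≤ k ≤ |vxy| ≤ p < 2^p.

Take i = 2: |uv²xy²z| = 2^p + k, and 2^p < 2^p + k < 2^p + 2^p = 2^(p+1).
So the length lies strictly between consecutive powers of two and is not a power of 2; uv²xy²z ∉ L.

This contradicts the CFL pumping lemma, which requires uv^i xy^i z ∈ L for all i ≥ 0.
Hence L = {a^(2^n) : n ≥ 0} is not context-free. ∎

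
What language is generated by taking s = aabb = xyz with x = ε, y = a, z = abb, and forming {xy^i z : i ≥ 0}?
{xy^i z : i ≥ 0} = {a^(i+1) b^2 : i ≥ 0} = {abb, aabb, aaabb, ...}

With x = ε, y = a, z = abb: Starting with aabb and pumping the first 'a' (z = abb keeps the second 'a'), we get strings with i+1 a's followed by 2 b's for i = 0, 1, 2, ...; note bb is not produced because z always contributes one a.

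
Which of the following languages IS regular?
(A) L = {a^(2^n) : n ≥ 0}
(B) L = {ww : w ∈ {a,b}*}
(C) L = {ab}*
(C) {ab}*

(C) L = {ab}* is regular.

This can be recognized by a finite automaton (DFA/NFA).
Regular expressions like {ab}* define regular languages.

The other choices are not regular:
- {a^(2^n) : n ≥ 0}: After pumping, length is no longer a power of 2
- {ww : w ∈ {a,b}*}: After pumping, the two halves no longer match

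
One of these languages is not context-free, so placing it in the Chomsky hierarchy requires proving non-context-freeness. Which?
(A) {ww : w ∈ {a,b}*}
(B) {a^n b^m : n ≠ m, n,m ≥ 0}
(A) {ww : w ∈ {a,b}*}

(A) {ww : w ∈ {a,b}*} requires the CFL pumping lemma.

- {a^n b^m : n ≠ m, n,m ≥ 0} is context-free (but not regular)
  • Can be shown non-regular with the regular pumping lemma
  • After pumping a's, we can make n = m

- {ww : w ∈ {a,b}*} is NOT context-free
  • Requires the CFL pumping lemma to prove
  • Cannot verify equality of two arbitrary substrings

The CFL pumping lemma is "stronger" in that it can prove non-membership
in the larger class of context-free languages.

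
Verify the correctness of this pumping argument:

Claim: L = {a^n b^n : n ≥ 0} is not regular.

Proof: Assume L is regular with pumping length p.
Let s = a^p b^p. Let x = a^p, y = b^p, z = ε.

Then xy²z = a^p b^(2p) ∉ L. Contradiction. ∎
The proof is INCORRECT.

Error: The decomposition violates |xy| ≤ p.
With x = a^p and y = b^p, we have |xy| = 2p > p.
The pumping lemma requires |xy| ≤ p, so y must be within the first p characters.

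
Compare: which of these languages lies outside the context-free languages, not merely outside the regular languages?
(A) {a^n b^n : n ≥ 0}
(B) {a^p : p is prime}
(B) {a^p : p is prime}

(B) {a^p : p is prime} requires the CFL pumping lemma.

- {a^n b^n : n ≥ 0} is context-free (but not regular)
  • Can be shown non-regular with the regular pumping lemma
  • After pumping, the number of a's and b's become unequal

- {a^p : p is prime} is NOT context-free
  • Requires the CFL pumping lemma to prove
  • The CFL pumping lemma also fails because prime gaps are unbounded

The CFL pumping lemma is "stronger" in that it can prove non-membership
in the larger class of context-free languages.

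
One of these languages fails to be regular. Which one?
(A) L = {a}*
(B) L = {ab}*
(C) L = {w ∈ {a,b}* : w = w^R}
(C) {w ∈ {a,b}* : w = w^R}

(C) L = {w ∈ {a,b}* : w = w^R} is NOT regular.

The pumping lemma can be used to prove this:
After pumping, the string is no longer symmetric

The other languages are regular because they can be recognized by finite automata.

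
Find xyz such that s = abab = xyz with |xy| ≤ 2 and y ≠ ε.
x = '', y = 'a', z = 'bab'

For s = abab and p = 2, one valid decomposition is:
- x = '' (length 0)
- y = 'a' (length 1)
- z = 'bab' (length 3)

Verification:
- xyz = '' + 'a' + 'bab' = abab ✓
- |xy| = 1 ≤ 2 ✓
- |y| = 1 > 0 ✓

All pumping lemma constraints are satisfied.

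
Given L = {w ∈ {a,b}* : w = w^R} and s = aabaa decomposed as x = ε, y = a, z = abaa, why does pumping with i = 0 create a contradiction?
xy⁰z = abaa ∉ L

Pumping with i = 0 replaces y = a by y⁰ = ε:
- Original: s = xyz = aabaa; aabaa reversed is aabaa, the same string, so it is a palindrome and is in L
- Pumped: xy⁰z = ε · ε · abaa = abaa
- abaa reversed is aaba ≠ abaa, so it is not a palindrome and is not in L

The pumping lemma would require xy⁰z ∈ L, so this decomposition yields a contradiction.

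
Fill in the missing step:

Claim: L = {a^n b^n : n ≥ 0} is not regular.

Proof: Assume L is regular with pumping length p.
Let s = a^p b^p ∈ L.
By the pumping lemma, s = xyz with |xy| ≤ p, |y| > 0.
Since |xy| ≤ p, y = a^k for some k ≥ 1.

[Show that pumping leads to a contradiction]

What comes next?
Consider xy²z = a^(p+k) b^p.

Since k ≥ 1, we have p + k > p.
So xy²z has more a's than b's: (p+k) a's vs p b's.
This means xy²z ∉ L because a^n b^n requires equal counts.

This contradicts the pumping lemma which states xy²z ∈ L.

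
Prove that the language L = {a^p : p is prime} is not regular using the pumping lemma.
Assume for contradiction that L is regular, and let p ≥ 1 be the pumping length given by the pumping lemma.
Choose a prime q with q ≥ p (one exists because there are infinitely many primes) and let s = a^q. Then s ∈ L and |s| = q ≥ p.
By the pumping lemma, s = xyz for some x, y, z with |xy| ≤ p, |y| ≥ 1, and xy^i z ∈ L for every i ≥ 0.
Here y = a^k for some k with 1 ≤ k ≤ p, and xy^i z = a^(q + (i − 1)k) for every i ≥ 0.

Take i = q + 1: |xy^(q+1) z| = q + qk = q(k + 1).
Both factors satisfy q ≥ 2 and k + 1 ≥ 2, so q(k + 1) is composite, and xy^(q+1) z ∉ L.

This contradicts the pumping lemma, which requires xy^i z ∈ L for all i ≥ 0.
Hence L = {a^p : p is prime} is not regular. ∎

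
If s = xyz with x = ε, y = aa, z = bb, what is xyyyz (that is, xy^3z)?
aaaaaabb

Given x = '', y = 'aa', z = 'bb' and i = 3:

xy^3z = x + y·y·...·y (3 times) + z
       = '' + 'aa'^3 + 'bb'
       = '' + 'aaaaaa' + 'bb'
       = 'aaaaaabb'

The pumped string is 'aaaaaabb' with length 8.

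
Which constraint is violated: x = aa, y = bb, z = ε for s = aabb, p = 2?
Violated: |xy| ≤ p

The decomposition x = aa, y = bb, z = ε for s = aabb with p = 2
violates the constraint: |xy| ≤ p

|xy| = |aabb| = 4 > 2 = p. The decomposition puts too many characters in xy.

Pumping lemma constraints:
1. xyz = s (decomposition is valid)
2. |xy| ≤ p
3. |y| > 0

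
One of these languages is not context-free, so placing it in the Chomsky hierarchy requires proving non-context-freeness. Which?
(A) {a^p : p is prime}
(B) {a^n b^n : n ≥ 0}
(A) {a^p : p is prime}

(A) {a^p : p is prime} requires the CFL pumping lemma.

- {a^n b^n : n ≥ 0} is context-free (but not regular)
  • Can be shown non-regular with the regular pumping lemma
  • After pumping, the number of a's and b's become unequal

- {a^p : p is prime} is NOT context-free
  • Requires the CFL pumping lemma to prove
  • The CFL pumping lemma also fails because prime gaps are unbounded

The CFL pumping lemma is "stronger" in that it can prove non-membership
in the larger class of context-free languages.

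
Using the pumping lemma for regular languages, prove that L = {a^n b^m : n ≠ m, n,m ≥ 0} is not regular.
Assume for contradiction that L is regular, and let p ≥ 1 be the pumping length given by the pumping lemma.
Choose s = a^p b^(p + p!). Then s ∈ L because p ≠ p + p! (as p! ≥ 1), and |s| ≥ p.
By the pumping lemma, s = xyz for some x, y, z with |xy| ≤ p, |y| ≥ 1, and xy^i z ∈ L for every i ≥ 0.
Since |xy| ≤ p and the first p symbols of s are all a's, y = a^k for some k with 1 ≤ k ≤ p.
For every i ≥ 0, xy^i z = a^(p + (i − 1)k) b^(p + p!).

Because 1 ≤ k ≤ p, k divides p!. Let t = p!/k (a positive integer) and take i = t + 1.
Then the number of a's is p + tk = p + p!, which equals the number of b's.
So xy^(t+1) z = a^(p + p!) b^(p + p!) has equally many a's and b's and is NOT in L.

This contradicts the pumping lemma, which requires xy^i z ∈ L for all i ≥ 0.
Hence L = {a^n b^m : n ≠ m, n,m ≥ 0} is not regular. ∎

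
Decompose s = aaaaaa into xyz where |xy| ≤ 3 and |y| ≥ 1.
x = '', y = 'a', z = 'aaaaa'

For s = aaaaaa and p = 3, one valid decomposition is:
- x = '' (length 0)
- y = 'a' (length 1)
- z = 'aaaaa' (length 5)

Verification:
- xyz = '' + 'a' + 'aaaaa' = aaaaaa ✓
- |xy| = 1 ≤ 3 ✓
- |y| = 1 > 0 ✓

All pumping lemma constraints are satisfied.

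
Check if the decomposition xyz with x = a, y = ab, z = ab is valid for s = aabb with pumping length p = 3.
Violated: xyz = s

The decomposition x = a, y = ab, z = ab for s = aabb with p = 3
violates the constraint: xyz = s

xyz = 'a' + 'ab' + 'ab' = 'aabab' ≠ 'aabb' = s. The decomposition doesn't reconstruct s.

Pumping lemma constraints:
1. xyz = s (decomposition is valid)
2. |xy| ≤ p
3. |y| > 0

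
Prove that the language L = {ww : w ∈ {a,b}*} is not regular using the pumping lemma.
Assume for contradiction that L is regular, and let p ≥ 1 be the pumping length given by the pumping lemma.
Choose s = a^p b a^p b. Then s ∈ L (take w = a^p b) and |s| = 2p + 2 ≥ p.
By the pumping lemma, s = xyz for some x, y, z with |xy| ≤ p, |y| ≥ 1, and xy^i z ∈ L for every i ≥ 0.
Since |xy| ≤ p and the first p symbols of s are all a's, y = a^k for some k with 1 ≤ k ≤ p.

Take i = 2: t = xy²z = a^(p + k) b a^p b.
Suppose t = uu for some string u. The string t contains exactly two b's and ends in b, so u contains exactly one b and ends in b; hence u = a^j b for some j, and uu = a^j b a^j b. Comparing with t = a^(p + k) b a^p b forces j = p + k (first block) and j = p (second block), which is impossible since k ≥ 1. So t ∉ L.

This contradicts the pumping lemma, which requires xy^i z ∈ L for all i ≥ 0.
Hence L = {ww : w ∈ {a,b}*} is not regular. ∎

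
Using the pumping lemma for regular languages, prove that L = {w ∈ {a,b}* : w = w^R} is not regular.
Assume for contradiction that L is regular, and let p ≥ 1 be the pumping length given by the pumping lemma.
Choose s = a^p b a^p. Then s ∈ L (it reads the same in both directions) and |s| = 2p + 1 ≥ p.
By the pumping lemma, s = xyz for some x, y, z with |xy| ≤ p, |y| ≥ 1, and xy^i z ∈ L for every i ≥ 0.
Since |xy| ≤ p and the first p symbols of s are all a's, y = a^k for some k with 1 ≤ k ≤ p.

Take i = 2: xy²z = a^(p + k) b a^p.
Its reversal is a^p b a^(p + k). These differ because the block of a's before the unique b has length p + k in one and p in the other, and p + k ≠ p since k ≥ 1. So xy²z is not a palindrome, i.e. xy²z ∉ L.

This contradicts the pumping lemma, which requires xy^i z ∈ L for all i ≥ 0.
Hence L = {w ∈ {a,b}* : w = w^R} is not regular. ∎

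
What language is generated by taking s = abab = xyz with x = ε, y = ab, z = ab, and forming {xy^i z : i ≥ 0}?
{xy^i z : i ≥ 0} = {(ab)^(i+1) : i ≥ 0} = {ab, abab, ababab, ...}

With x = ε, y = ab, z = ab: Pumping 'ab' gives strings of alternating a's and b's.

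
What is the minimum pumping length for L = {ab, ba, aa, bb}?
p = 3

For a finite language L, the pumping lemma holds vacuously if p > max|s| for s ∈ L.

The longest string in L = {ab, ba, aa, bb} has length 2.
If p = 3, then no string s ∈ L has |s| ≥ p, so the condition is vacuously true.

The minimum pumping length is p = 3.

Why no smaller p works: for any p ≤ 2, the longest string s ∈ L has |s| = 2 ≥ p, so it would
have to be pumpable; but pumping up (i = 2, 3, ...) produces ever longer strings, which cannot all lie in the
finite language L. So the pumping property fails for every p ≤ 2.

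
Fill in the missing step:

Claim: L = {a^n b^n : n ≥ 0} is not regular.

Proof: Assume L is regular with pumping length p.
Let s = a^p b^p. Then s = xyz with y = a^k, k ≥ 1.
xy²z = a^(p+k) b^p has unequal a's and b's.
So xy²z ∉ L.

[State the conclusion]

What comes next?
This contradicts the pumping lemma for regular languages,
which guarantees xy^i z ∈ L for all i ≥ 0.

Since our assumption that L is regular leads to a contradiction,
we conclude that L = {a^n b^n : n ≥ 0} is NOT regular. ∎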